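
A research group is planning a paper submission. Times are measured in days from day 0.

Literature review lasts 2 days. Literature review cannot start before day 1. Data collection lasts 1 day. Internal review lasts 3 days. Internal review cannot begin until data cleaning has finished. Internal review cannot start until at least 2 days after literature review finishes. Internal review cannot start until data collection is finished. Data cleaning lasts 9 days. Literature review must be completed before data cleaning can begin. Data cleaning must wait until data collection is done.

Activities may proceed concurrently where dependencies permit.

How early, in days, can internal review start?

12

Nothing blocks data collection, so it runs from day 0 to day 1.
Literature review waits on its own release at day 1, so it starts at day 1 and finishes at 1 + 2 = day 3.
Data cleaning cannot start until literature review (finishes day 3); data collection (finishes day 1). The controlling bound is day 3, so data cleaning finishes at 3 + 9 = day 12.
Internal review waits on data cleaning (finishes day 12); literature review (finishes day 3, plus 2-day gap → day 5); data collection (finishes day 1). The latest of these is day 12, which is the earliest internal review can start.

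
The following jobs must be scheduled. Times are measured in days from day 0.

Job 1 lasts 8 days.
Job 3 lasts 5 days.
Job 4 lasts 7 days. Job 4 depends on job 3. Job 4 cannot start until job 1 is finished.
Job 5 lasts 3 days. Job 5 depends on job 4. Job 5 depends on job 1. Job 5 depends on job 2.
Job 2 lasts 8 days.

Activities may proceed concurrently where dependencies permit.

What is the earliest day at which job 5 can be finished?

Nothing blocks job 3, so it runs from day 0 to day 5.
Job 2 has no prerequisites, so it starts at day 0 and finishes at day 8.
Nothing blocks job 1, so it runs from day 0 to day 8.
For job 4: job 3 (finishes day 5); job 1 (finishes day 8). Taking the maximum gives a start of day 8, and it finishes at 8 + 7 = day 15.
Job 5 has to wait for job 4 (finishes day 15); job 1 (finishes day 8); job 2 (finishes day 8). The latest of these is day 15, so job 5 runs day 15 to 15 + 3 = day 18.

18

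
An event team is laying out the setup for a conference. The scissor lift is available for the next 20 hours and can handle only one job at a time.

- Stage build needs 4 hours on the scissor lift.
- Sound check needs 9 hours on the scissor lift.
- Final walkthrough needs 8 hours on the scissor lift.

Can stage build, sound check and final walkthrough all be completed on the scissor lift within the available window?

No

Running back to back, the jobs need 4 + 9 + 8 = 21 hours on the scissor lift.
Since 21 > 20, they cannot all fit.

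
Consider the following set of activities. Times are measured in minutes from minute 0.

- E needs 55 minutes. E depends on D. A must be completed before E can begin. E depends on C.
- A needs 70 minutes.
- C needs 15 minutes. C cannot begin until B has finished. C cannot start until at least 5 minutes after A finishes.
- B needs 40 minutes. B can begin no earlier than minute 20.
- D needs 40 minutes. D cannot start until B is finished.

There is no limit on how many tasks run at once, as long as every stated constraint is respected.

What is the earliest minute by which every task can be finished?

B cannot begin until its own release at minute 20. It runs from minute 20 to 20 + 40 = minute 60.
D waits on B (finishes minute 60), so it starts at minute 60 and finishes at 60 + 40 = minute 100.
Nothing blocks A, so it runs from minute 0 to minute 70.
C needs all of B (finishes minute 60); A (finishes minute 70, plus 5-minute gap → minute 75). That puts its earliest start at minute 75; it finishes at 75 + 15 = minute 90.
E has to wait for D (finishes minute 100); A (finishes minute 70); C (finishes minute 90). The latest of these is minute 100, so E runs minute 100 to 100 + 55 = minute 155.
All tasks are finished once the last one completes. Finish times: A at 70, B at 60, C at 90, D at 100, E at 155. The latest is minute 155.

155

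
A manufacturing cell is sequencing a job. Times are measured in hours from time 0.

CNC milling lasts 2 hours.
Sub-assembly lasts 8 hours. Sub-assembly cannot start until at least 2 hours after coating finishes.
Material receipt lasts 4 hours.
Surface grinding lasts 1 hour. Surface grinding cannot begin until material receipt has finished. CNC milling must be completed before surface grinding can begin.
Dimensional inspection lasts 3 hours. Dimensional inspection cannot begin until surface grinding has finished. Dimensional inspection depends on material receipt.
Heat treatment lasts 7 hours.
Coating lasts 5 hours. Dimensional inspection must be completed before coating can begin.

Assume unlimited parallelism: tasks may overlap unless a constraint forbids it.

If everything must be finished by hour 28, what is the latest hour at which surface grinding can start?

9

Sub-assembly must finish by hour 28; it takes 8 hours, so it must start by 28 − 8 = hour 20.
Coating feeds into sub-assembly (must start by hour 20, minus 2-hour gap → hour 18); so coating must finish by hour 18 and therefore start by hour 13.
Since coating (must start by hour 13) depends on it, dimensional inspection must finish by hour 13. Backing off its 3-hour duration gives a latest start of hour 10.
Surface grinding has to be done before dimensional inspection (must start by hour 10). That means finishing by hour 10, i.e. starting by 10 − 1 = hour 9.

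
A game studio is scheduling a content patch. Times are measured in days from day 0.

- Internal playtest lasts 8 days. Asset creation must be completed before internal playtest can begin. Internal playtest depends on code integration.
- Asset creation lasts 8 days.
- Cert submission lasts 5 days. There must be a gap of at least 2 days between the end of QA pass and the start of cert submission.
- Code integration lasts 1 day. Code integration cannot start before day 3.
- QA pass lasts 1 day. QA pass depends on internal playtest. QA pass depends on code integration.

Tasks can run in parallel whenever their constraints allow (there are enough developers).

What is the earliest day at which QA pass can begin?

16

Code integration waits on its own release at day 3, so it starts at day 3 and finishes at 3 + 1 = day 4.
Asset creation can start immediately at day 0; it finishes at day 8.
Internal playtest needs all of asset creation (finishes day 8); code integration (finishes day 4). That puts its earliest start at day 8; it finishes at 8 + 8 = day 16.
QA pass waits on internal playtest (finishes day 16); code integration (finishes day 4). The latest of these is day 16, which is the earliest QA pass can start.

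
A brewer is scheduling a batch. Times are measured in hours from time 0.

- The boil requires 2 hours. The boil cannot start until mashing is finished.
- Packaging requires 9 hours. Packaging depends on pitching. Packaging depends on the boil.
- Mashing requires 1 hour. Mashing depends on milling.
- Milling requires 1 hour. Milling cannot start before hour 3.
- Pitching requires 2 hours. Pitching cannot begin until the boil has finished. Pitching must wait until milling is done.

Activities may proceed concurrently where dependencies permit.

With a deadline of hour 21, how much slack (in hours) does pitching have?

Milling waits on its own release at hour 3, so it starts at hour 3 and finishes at 3 + 1 = hour 4.
Mashing waits on milling (finishes hour 4), so it starts at hour 4 and finishes at 4 + 1 = hour 5.
The boil waits on mashing (finishes hour 5), so it starts at hour 5 and finishes at 5 + 2 = hour 7.
For pitching: the boil (finishes hour 7); milling (finishes hour 4). Taking the maximum gives a start of hour 7, and it finishes at 7 + 2 = hour 9.

Working backward from the deadline:
Packaging has no dependents, so it just needs to finish by hour 21. Starting by 21 − 9 = hour 12 achieves that.
Since packaging (must start by hour 12) depends on it, pitching must finish by hour 12. Backing off its 2-hour duration gives a latest start of hour 10.
So pitching can start as early as hour 7 and as late as hour 10, giving 10 − 7 = 3 hours of slack.

3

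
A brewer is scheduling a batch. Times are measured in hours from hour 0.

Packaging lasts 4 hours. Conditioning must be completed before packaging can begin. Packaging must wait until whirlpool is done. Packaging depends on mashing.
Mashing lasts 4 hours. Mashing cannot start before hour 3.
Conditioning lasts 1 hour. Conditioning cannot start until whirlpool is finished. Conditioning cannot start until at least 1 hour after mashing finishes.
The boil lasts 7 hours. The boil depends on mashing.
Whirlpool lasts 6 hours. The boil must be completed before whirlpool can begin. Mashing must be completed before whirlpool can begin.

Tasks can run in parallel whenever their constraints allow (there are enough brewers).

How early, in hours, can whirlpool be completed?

20

Mashing waits on its own release at hour 3, so it starts at hour 3 and finishes at 3 + 4 = hour 7.
The boil waits on mashing (finishes hour 7), so it starts at hour 7 and finishes at 7 + 7 = hour 14.
Whirlpool cannot start until the boil (finishes hour 14); mashing (finishes hour 7). The controlling bound is hour 14, so whirlpool finishes at 14 + 6 = hour 20.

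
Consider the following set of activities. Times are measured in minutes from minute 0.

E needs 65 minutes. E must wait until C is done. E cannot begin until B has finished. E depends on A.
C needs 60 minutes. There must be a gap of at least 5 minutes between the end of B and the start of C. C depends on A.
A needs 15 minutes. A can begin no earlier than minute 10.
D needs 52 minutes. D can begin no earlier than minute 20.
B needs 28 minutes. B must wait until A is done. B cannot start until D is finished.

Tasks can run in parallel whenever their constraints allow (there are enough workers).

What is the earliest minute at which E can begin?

165

D cannot begin until its own release at minute 20. It runs from minute 20 to 20 + 52 = minute 72.
After its own release at minute 10, A can start at minute 10 and finishes at minute 25.
B needs all of A (finishes minute 25); D (finishes minute 72). That puts its earliest start at minute 72; it finishes at 72 + 28 = minute 100.
C needs all of B (finishes minute 100, plus 5-minute gap → minute 105); A (finishes minute 25). That puts its earliest start at minute 105; it finishes at 105 + 60 = minute 165.
E waits on C (finishes minute 165); B (finishes minute 100); A (finishes minute 25). The latest of these is minute 165, which is the earliest E can start.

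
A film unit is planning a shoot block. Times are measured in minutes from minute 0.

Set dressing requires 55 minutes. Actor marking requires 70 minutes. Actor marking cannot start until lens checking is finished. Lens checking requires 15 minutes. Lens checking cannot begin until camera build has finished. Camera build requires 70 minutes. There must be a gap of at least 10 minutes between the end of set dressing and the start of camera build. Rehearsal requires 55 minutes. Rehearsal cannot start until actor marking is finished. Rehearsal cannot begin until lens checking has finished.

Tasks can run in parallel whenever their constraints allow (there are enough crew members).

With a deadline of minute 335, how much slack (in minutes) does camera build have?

60

Set dressing can start immediately at minute 0; it finishes at minute 55.
Camera build waits on set dressing (finishes minute 55, plus 10-minute gap → minute 65), so it starts at minute 65 and finishes at 65 + 70 = minute 135.

Working backward from the deadline:
To finish by minute 335, rehearsal (duration 55) must start no later than minute 280.
Actor marking feeds into rehearsal (must start by minute 280); so actor marking must finish by minute 280 and therefore start by minute 210.
Lens checking has several dependents: actor marking (must start by minute 210); rehearsal (must start by minute 280). The earliest of those limits is minute 210, so lens checking must start by 210 − 15 = minute 195.
Camera build feeds into lens checking (must start by minute 195); so camera build must finish by minute 195 and therefore start by minute 125.
So camera build can start as early as minute 65 and as late as minute 125, giving 125 − 65 = 60 minutes of slack.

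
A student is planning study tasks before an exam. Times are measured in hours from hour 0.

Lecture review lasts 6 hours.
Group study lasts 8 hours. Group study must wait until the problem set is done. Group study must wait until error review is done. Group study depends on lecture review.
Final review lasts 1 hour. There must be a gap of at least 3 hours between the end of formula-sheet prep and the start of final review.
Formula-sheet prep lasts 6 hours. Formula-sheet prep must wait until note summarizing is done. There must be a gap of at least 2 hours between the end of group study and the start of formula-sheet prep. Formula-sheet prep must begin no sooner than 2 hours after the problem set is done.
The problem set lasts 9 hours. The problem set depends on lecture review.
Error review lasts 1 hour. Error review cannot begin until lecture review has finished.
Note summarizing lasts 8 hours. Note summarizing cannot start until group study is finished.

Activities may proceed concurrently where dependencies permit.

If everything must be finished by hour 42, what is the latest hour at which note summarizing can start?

24

Nothing follows final review; the deadline of hour 42 is its only limit. It must start by 42 − 1 = hour 41.
Since final review (must start by hour 41, minus 3-hour gap → hour 38) depends on it, formula-sheet prep must finish by hour 38. Backing off its 6-hour duration gives a latest start of hour 32.
Since formula-sheet prep (must start by hour 32) depends on it, note summarizing must finish by hour 32. Backing off its 8-hour duration gives a latest start of hour 24.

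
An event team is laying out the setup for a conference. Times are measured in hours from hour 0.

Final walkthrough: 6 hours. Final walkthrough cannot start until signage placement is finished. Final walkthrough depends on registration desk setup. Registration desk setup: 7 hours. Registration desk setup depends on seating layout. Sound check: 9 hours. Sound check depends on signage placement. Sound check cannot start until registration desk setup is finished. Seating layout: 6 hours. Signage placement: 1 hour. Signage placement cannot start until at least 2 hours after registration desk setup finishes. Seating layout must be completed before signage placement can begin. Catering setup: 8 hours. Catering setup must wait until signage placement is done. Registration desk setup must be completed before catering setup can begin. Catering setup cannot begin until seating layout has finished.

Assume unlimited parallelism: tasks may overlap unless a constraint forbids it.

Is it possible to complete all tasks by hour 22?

Seating layout has no prerequisites, so it starts at hour 0 and finishes at hour 6.
After seating layout (finishes hour 6), registration desk setup can start at hour 6 and finishes at hour 13.
Signage placement cannot start until registration desk setup (finishes hour 13, plus 2-hour gap → hour 15); seating layout (finishes hour 6). The controlling bound is hour 15, so signage placement finishes at 15 + 1 = hour 16.
Final walkthrough cannot start until signage placement (finishes hour 16); registration desk setup (finishes hour 13). The controlling bound is hour 16, so final walkthrough finishes at 16 + 6 = hour 22.
For sound check: signage placement (finishes hour 16); registration desk setup (finishes hour 13). Taking the maximum gives a start of hour 16, and it finishes at 16 + 9 = hour 25.
Catering setup needs all of signage placement (finishes hour 16); registration desk setup (finishes hour 13); seating layout (finishes hour 6). That puts its earliest start at hour 16; it finishes at 16 + 8 = hour 24.
The earliest everything can be done is hour 25, which is after the deadline of 22, so it is not possible.

No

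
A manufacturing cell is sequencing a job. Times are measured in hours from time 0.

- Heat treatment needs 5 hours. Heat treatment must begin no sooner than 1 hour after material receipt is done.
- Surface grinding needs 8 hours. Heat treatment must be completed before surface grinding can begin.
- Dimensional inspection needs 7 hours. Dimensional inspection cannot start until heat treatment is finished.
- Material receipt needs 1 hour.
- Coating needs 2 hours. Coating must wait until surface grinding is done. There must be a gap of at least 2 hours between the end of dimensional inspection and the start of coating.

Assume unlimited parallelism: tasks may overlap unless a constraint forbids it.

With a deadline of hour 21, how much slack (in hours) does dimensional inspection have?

Material receipt can start immediately at hour 0; it finishes at hour 1.
Heat treatment cannot begin until material receipt (finishes hour 1, plus 1-hour gap → hour 2). It runs from hour 2 to 2 + 5 = hour 7.
After heat treatment (finishes hour 7), dimensional inspection can start at hour 7 and finishes at hour 14.

Working backward from the deadline:
Coating has no dependents, so it just needs to finish by hour 21. Starting by 21 − 2 = hour 19 achieves that.
Dimensional inspection has to be done before coating (must start by hour 19, minus 2-hour gap → hour 17). That means finishing by hour 17, i.e. starting by 17 − 7 = hour 10.
So dimensional inspection can start as early as hour 7 and as late as hour 10, giving 10 − 7 = 3 hours of slack.

3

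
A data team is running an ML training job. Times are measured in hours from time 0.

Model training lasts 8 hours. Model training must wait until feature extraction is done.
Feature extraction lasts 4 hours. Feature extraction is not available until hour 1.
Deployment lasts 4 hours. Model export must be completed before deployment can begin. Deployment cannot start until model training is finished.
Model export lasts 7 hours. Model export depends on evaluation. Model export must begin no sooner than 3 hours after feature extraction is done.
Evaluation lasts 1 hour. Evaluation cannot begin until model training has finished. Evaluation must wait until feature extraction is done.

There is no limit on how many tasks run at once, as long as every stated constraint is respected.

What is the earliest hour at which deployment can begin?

After its own release at hour 1, feature extraction can start at hour 1 and finishes at hour 5.
Model training waits on feature extraction (finishes hour 5), so it starts at hour 5 and finishes at 5 + 8 = hour 13.
For evaluation: model training (finishes hour 13); feature extraction (finishes hour 5). Taking the maximum gives a start of hour 13, and it finishes at 13 + 1 = hour 14.
Model export needs all of evaluation (finishes hour 14); feature extraction (finishes hour 5, plus 3-hour gap → hour 8). That puts its earliest start at hour 14; it finishes at 14 + 7 = hour 21.
Deployment waits on model export (finishes hour 21); model training (finishes hour 13). The latest of these is hour 21, which is the earliest deployment can start.

21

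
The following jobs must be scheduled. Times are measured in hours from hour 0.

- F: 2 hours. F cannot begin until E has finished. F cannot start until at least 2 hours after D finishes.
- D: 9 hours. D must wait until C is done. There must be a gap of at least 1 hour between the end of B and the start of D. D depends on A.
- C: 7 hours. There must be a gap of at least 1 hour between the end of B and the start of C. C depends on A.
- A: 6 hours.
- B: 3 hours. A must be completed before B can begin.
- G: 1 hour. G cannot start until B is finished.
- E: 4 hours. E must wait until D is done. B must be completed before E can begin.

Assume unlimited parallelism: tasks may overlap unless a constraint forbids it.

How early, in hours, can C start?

10

A can start immediately at hour 0; it finishes at hour 6.
B cannot begin until A (finishes hour 6). It runs from hour 6 to 6 + 3 = hour 9.
C waits on B (finishes hour 9, plus 1-hour gap → hour 10); A (finishes hour 6). The latest of these is hour 10, which is the earliest C can start.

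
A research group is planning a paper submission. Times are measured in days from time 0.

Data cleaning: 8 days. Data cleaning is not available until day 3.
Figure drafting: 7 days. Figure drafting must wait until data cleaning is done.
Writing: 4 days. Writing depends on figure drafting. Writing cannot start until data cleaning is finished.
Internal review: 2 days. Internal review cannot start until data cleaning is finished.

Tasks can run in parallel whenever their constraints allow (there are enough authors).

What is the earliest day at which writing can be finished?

Data cleaning cannot begin until its own release at day 3. It runs from day 3 to 3 + 8 = day 11.
After data cleaning (finishes day 11), figure drafting can start at day 11 and finishes at day 18.
Writing has to wait for figure drafting (finishes day 18); data cleaning (finishes day 11). The latest of these is day 18, so writing runs day 18 to 18 + 4 = day 22.

22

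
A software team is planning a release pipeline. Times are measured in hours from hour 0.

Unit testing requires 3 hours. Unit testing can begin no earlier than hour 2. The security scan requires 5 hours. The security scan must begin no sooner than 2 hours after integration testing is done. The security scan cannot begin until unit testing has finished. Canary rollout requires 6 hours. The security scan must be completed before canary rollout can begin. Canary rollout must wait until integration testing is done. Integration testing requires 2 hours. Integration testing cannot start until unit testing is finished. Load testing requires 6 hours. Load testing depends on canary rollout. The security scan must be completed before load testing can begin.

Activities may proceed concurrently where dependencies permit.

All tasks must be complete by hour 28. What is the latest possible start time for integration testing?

Nothing follows load testing; the deadline of hour 28 is its only limit. It must start by 28 − 6 = hour 22.
Canary rollout feeds into load testing (must start by hour 22); so canary rollout must finish by hour 22 and therefore start by hour 16.
The security scan feeds canary rollout (must start by hour 16); load testing (must start by hour 22). Taking the minimum, the security scan must finish by hour 16 and start by 16 − 5 = hour 11.
Integration testing has several dependents: the security scan (must start by hour 11, minus 2-hour gap → hour 9); canary rollout (must start by hour 16). The earliest of those limits is hour 9, so integration testing must start by 9 − 2 = hour 7.

7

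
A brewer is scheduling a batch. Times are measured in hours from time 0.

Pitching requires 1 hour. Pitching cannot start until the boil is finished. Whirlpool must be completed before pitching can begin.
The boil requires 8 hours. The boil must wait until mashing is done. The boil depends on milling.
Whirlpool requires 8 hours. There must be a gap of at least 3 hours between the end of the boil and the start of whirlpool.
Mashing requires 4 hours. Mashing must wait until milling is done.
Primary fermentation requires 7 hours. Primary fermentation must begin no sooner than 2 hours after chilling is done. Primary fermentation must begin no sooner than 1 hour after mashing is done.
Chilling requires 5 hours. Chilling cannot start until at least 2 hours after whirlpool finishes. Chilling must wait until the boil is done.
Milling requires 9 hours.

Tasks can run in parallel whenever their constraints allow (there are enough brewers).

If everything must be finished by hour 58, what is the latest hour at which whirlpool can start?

To finish by hour 58, primary fermentation (duration 7) must start no later than hour 51.
Since primary fermentation (must start by hour 51, minus 2-hour gap → hour 49) depends on it, chilling must finish by hour 49. Backing off its 5-hour duration gives a latest start of hour 44.
Pitching must finish by hour 58; it takes 1 hour, so it must start by 58 − 1 = hour 57.
Whirlpool feeds chilling (must start by hour 44, minus 2-hour gap → hour 42); pitching (must start by hour 57). Taking the minimum, whirlpool must finish by hour 42 and start by 42 − 8 = hour 34.

34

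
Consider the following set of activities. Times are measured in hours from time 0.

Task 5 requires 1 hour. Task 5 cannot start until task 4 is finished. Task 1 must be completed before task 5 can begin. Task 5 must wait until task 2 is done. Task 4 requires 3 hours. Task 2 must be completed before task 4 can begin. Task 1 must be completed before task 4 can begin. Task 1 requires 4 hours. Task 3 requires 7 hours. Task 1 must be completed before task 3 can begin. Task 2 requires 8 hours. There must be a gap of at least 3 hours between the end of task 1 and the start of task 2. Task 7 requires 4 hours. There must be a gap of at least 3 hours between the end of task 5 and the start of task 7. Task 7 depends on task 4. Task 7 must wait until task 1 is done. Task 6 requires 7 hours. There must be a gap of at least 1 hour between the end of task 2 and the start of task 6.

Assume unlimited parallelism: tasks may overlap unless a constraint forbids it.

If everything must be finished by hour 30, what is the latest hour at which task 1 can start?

4

To finish by hour 30, task 7 (duration 4) must start no later than hour 26.
Task 5 feeds into task 7 (must start by hour 26, minus 3-hour gap → hour 23); so task 5 must finish by hour 23 and therefore start by hour 22.
Task 4 has several dependents: task 5 (must start by hour 22); task 7 (must start by hour 26). The earliest of those limits is hour 22, so task 4 must start by 22 − 3 = hour 19.
Task 6 must finish by hour 30; it takes 7 hours, so it must start by 30 − 7 = hour 23.
Task 2 has several dependents: task 4 (must start by hour 19); task 5 (must start by hour 22); task 6 (must start by hour 23, minus 1-hour gap → hour 22). The earliest of those limits is hour 19, so task 2 must start by 19 − 8 = hour 11.
Task 3 has no dependents, so it just needs to finish by hour 30. Starting by 30 − 7 = hour 23 achieves that.
For task 1: task 2 (must start by hour 11, minus 3-hour gap → hour 8); task 3 (must start by hour 23); task 4 (must start by hour 19); task 5 (must start by hour 22); task 7 (must start by hour 26). The most restrictive is hour 8; with a 4-hour duration, task 1 must start by hour 4.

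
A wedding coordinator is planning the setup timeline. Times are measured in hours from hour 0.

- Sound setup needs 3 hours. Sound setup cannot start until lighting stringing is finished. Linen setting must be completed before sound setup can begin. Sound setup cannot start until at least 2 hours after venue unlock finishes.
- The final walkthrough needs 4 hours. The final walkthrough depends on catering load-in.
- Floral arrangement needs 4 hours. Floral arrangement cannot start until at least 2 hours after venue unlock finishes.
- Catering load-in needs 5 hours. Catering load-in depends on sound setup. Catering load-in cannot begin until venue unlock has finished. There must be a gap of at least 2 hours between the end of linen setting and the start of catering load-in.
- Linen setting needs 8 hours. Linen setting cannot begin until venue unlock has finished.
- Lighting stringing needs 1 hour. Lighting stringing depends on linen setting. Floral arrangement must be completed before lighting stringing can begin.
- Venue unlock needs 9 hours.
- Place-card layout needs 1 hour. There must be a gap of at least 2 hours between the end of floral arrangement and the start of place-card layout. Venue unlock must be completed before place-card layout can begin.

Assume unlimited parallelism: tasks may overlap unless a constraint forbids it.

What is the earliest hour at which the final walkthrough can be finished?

Nothing blocks venue unlock, so it runs from hour 0 to hour 9.
Floral arrangement cannot begin until venue unlock (finishes hour 9, plus 2-hour gap → hour 11). It runs from hour 11 to 11 + 4 = hour 15.
Linen setting waits on venue unlock (finishes hour 9), so it starts at hour 9 and finishes at 9 + 8 = hour 17.
Lighting stringing needs all of linen setting (finishes hour 17); floral arrangement (finishes hour 15). That puts its earliest start at hour 17; it finishes at 17 + 1 = hour 18.
Sound setup has to wait for lighting stringing (finishes hour 18); linen setting (finishes hour 17); venue unlock (finishes hour 9, plus 2-hour gap → hour 11). The latest of these is hour 18, so sound setup runs hour 18 to 18 + 3 = hour 21.
Catering load-in has to wait for sound setup (finishes hour 21); venue unlock (finishes hour 9); linen setting (finishes hour 17, plus 2-hour gap → hour 19). The latest of these is hour 21, so catering load-in runs hour 21 to 21 + 5 = hour 26.
The final walkthrough waits on catering load-in (finishes hour 26), so it starts at hour 26 and finishes at 26 + 4 = hour 30.

30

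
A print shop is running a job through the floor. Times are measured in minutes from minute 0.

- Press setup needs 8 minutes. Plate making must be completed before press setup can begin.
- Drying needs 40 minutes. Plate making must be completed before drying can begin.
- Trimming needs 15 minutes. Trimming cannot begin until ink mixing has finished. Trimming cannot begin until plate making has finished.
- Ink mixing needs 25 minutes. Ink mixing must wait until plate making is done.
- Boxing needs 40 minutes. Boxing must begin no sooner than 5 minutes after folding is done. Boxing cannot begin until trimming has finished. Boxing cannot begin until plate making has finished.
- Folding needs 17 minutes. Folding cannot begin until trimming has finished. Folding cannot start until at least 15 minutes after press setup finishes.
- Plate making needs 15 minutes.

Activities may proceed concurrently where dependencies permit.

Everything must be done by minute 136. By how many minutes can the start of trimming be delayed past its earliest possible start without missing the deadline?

19

Nothing blocks plate making, so it runs from minute 0 to minute 15.
Ink mixing cannot begin until plate making (finishes minute 15). It runs from minute 15 to 15 + 25 = minute 40.
For trimming: ink mixing (finishes minute 40); plate making (finishes minute 15). Taking the maximum gives a start of minute 40, and it finishes at 40 + 15 = minute 55.

Working backward from the deadline:
Boxing has no dependents, so it just needs to finish by minute 136. Starting by 136 − 40 = minute 96 achieves that.
Folding has to be done before boxing (must start by minute 96, minus 5-minute gap → minute 91). That means finishing by minute 91, i.e. starting by 91 − 17 = minute 74.
Trimming has several dependents: folding (must start by minute 74); boxing (must start by minute 96). The earliest of those limits is minute 74, so trimming must start by 74 − 15 = minute 59.
So trimming can start as early as minute 40 and as late as minute 59, giving 59 − 40 = 19 minutes of slack.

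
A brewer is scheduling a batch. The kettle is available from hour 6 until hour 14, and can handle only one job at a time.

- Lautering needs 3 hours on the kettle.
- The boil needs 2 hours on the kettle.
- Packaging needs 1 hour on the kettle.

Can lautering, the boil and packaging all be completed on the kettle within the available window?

Yes

The kettle window is 14 − 6 = 8 hours.
Running back to back, the jobs need 3 + 2 + 1 = 6 hours on the kettle.
Since 6 ≤ 8, they fit within the window.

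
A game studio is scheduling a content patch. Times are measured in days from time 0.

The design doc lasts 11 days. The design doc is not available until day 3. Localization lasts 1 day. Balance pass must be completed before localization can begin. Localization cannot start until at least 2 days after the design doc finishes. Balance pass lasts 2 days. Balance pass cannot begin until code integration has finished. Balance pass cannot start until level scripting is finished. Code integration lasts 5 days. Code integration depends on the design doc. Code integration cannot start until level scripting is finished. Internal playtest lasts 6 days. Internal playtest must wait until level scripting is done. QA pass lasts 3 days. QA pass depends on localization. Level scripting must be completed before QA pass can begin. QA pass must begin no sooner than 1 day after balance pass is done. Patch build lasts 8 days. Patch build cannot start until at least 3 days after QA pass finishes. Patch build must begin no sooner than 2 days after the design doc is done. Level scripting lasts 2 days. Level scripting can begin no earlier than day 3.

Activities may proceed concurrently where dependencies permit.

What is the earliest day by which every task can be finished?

After its own release at day 3, level scripting can start at day 3 and finishes at day 5.
After level scripting (finishes day 5), internal playtest can start at day 5 and finishes at day 11.
The design doc waits on its own release at day 3, so it starts at day 3 and finishes at 3 + 11 = day 14.
For code integration: the design doc (finishes day 14); level scripting (finishes day 5). Taking the maximum gives a start of day 14, and it finishes at 14 + 5 = day 19.
Balance pass needs all of code integration (finishes day 19); level scripting (finishes day 5). That puts its earliest start at day 19; it finishes at 19 + 2 = day 21.
Localization cannot start until balance pass (finishes day 21); the design doc (finishes day 14, plus 2-day gap → day 16). The controlling bound is day 21, so localization finishes at 21 + 1 = day 22.
For QA pass: localization (finishes day 22); level scripting (finishes day 5); balance pass (finishes day 21, plus 1-day gap → day 22). Taking the maximum gives a start of day 22, and it finishes at 22 + 3 = day 25.
Patch build has to wait for QA pass (finishes day 25, plus 3-day gap → day 28); the design doc (finishes day 14, plus 2-day gap → day 16). The latest of these is day 28, so patch build runs day 28 to 28 + 8 = day 36.
All tasks are finished once the last one completes. Finish times: The design doc at 14, Level scripting at 5, Code integration at 19, Internal playtest at 11, Balance pass at 21, Localization at 22, QA pass at 25, Patch build at 36. The latest is day 36.

36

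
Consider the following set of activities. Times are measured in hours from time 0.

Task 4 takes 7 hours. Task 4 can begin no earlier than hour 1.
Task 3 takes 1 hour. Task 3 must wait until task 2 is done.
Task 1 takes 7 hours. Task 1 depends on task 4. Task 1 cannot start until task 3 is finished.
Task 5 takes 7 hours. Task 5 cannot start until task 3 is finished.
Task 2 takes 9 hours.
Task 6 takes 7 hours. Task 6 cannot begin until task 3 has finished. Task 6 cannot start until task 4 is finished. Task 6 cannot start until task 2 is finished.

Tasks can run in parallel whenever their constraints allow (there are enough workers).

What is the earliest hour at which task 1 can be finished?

17

After its own release at hour 1, task 4 can start at hour 1 and finishes at hour 8.
Task 2 has no prerequisites, so it starts at hour 0 and finishes at hour 9.
Task 3 waits on task 2 (finishes hour 9), so it starts at hour 9 and finishes at 9 + 1 = hour 10.
Task 1 needs all of task 4 (finishes hour 8); task 3 (finishes hour 10). That puts its earliest start at hour 10; it finishes at 10 + 7 = hour 17.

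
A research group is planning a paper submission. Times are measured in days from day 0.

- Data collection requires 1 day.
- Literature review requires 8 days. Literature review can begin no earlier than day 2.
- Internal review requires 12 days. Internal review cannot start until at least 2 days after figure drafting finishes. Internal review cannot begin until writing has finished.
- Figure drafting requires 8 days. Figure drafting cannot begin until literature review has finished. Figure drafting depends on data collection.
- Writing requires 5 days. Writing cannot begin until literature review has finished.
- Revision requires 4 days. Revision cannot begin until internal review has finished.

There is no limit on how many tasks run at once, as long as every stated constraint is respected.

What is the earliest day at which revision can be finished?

36

Nothing blocks data collection, so it runs from day 0 to day 1.
Literature review cannot begin until its own release at day 2. It runs from day 2 to 2 + 8 = day 10.
Writing cannot begin until literature review (finishes day 10). It runs from day 10 to 10 + 5 = day 15.
Figure drafting needs all of literature review (finishes day 10); data collection (finishes day 1). That puts its earliest start at day 10; it finishes at 10 + 8 = day 18.
Internal review needs all of figure drafting (finishes day 18, plus 2-day gap → day 20); writing (finishes day 15). That puts its earliest start at day 20; it finishes at 20 + 12 = day 32.
Revision waits on internal review (finishes day 32), so it starts at day 32 and finishes at 32 + 4 = day 36.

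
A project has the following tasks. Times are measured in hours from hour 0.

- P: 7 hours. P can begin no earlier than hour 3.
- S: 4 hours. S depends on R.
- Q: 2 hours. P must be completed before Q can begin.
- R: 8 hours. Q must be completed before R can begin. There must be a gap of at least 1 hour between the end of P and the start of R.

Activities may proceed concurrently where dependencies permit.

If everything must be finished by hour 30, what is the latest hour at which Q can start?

To finish by hour 30, S (duration 4) must start no later than hour 26.
R has to be done before S (must start by hour 26). That means finishing by hour 26, i.e. starting by 26 − 8 = hour 18.
Q must finish before R (must start by hour 18). With a 2-hour duration, Q must start by 18 − 2 = hour 16.

16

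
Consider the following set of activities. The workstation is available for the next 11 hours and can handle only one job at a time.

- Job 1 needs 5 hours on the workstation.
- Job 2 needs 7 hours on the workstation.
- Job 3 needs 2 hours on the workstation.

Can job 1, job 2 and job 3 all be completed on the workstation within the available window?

No

Running back to back, the jobs need 5 + 7 + 2 = 14 hours on the workstation.
Since 14 > 11, they cannot all fit.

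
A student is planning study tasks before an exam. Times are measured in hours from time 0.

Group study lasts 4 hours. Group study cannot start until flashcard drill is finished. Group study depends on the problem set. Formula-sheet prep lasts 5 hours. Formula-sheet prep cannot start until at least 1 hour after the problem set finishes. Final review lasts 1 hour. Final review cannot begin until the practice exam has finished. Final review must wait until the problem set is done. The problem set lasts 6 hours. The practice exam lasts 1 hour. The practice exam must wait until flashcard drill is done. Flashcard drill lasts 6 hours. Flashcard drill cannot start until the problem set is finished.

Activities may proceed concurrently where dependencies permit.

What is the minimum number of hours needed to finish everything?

16

The problem set can start immediately at hour 0; it finishes at hour 6.
Formula-sheet prep waits on the problem set (finishes hour 6, plus 1-hour gap → hour 7), so it starts at hour 7 and finishes at 7 + 5 = hour 12.
After the problem set (finishes hour 6), flashcard drill can start at hour 6 and finishes at hour 12.
Group study needs all of flashcard drill (finishes hour 12); the problem set (finishes hour 6). That puts its earliest start at hour 12; it finishes at 12 + 4 = hour 16.
After flashcard drill (finishes hour 12), the practice exam can start at hour 12 and finishes at hour 13.
For final review: the practice exam (finishes hour 13); the problem set (finishes hour 6). Taking the maximum gives a start of hour 13, and it finishes at 13 + 1 = hour 14.
All tasks are finished once the last one completes. Finish times: The problem set at 6, Flashcard drill at 12, The practice exam at 13, Group study at 16, Formula-sheet prep at 12, Final review at 14. The latest is hour 16.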